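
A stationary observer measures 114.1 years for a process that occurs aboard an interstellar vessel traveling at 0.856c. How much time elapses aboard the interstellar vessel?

Dilated time Δt = 114.1 years
γ = 1/√(1 - 0.856²) = 1.9343
Δt₀ = Δt/γ = 114.1/1.9343 = 58.99 years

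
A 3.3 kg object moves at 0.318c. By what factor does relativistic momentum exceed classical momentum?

p_rel = γmv, p_class = mv
Ratio = γ = 1/√(1 - 0.318²) = 1.055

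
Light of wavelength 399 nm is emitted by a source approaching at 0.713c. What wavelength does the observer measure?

β = 0.713
Wavelength Doppler factor = √(0.287/1.713) = √(0.1675) = 0.4093
λ_obs = 399 × 0.4093 = 163.3 nm (blueshift)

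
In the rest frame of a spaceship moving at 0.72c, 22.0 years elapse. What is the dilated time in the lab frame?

Proper time Δt₀ = 22.0 years
γ = 1/√(1 - 0.72²) = 1.441
Δt = γΔt₀ = 1.441 × 22.0 = 31.70 years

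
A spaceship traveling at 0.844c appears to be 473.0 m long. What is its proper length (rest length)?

Contracted length L = 473.0 m
γ = 1/√(1 - 0.844²) = 1.8645
L₀ = γL = 1.8645 × 473.0 = 881.9 m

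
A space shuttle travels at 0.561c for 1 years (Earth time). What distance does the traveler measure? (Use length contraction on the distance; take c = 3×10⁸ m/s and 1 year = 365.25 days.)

Earth distance: d = v × t = 0.561c × 1 yr = 5.311×10¹⁵ m
γ = 1.208
d' = d/γ = 5.311×10¹⁵/1.208 = 4.397×10¹⁵ m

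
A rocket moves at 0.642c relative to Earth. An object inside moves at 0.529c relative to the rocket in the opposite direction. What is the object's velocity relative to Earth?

Object's velocity in rocket frame is u' = -0.529c
u = (u' + v)/(1 + u'v/c²) = (v - 0.529)/(1 - 0.529·v/c²)
Numerator: 0.642 - 0.529 = 0.113
Denominator: 1 - 0.339618 = 0.660382
u = 0.113/0.660382 = 0.1711c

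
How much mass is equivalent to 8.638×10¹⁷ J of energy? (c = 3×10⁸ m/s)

From E = mc², we get m = E/c²
c² = (3×10⁸)² = 9×10¹⁶ m²/s²
m = 8.638×10¹⁷ / 9×10¹⁶ = 9.598 kg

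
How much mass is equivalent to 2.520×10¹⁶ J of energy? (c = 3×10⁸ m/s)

From E = mc², we get m = E/c²
c² = (3×10⁸)² = 9×10¹⁶ m²/s²
m = 2.520×10¹⁶ / 9×10¹⁶ = 0.2800 kg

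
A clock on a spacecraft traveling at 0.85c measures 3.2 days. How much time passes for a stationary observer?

Proper time Δt₀ = 3.2 days
γ = 1/√(1 - 0.85²) = 1.8983
Δt = γΔt₀ = 1.8983 × 3.2 = 6.075 days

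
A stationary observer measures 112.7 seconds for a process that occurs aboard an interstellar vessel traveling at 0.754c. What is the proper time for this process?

Dilated time Δt = 112.7 seconds
γ = 1/√(1 - 0.754²) = 1.5224
Δt₀ = Δt/γ = 112.7/1.5224 = 74.03 seconds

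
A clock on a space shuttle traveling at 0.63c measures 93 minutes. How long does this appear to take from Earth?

Proper time Δt₀ = 93 minutes
γ = 1/√(1 - 0.63²) = 1.288
Δt = γΔt₀ = 1.288 × 93 = 119.8 minutes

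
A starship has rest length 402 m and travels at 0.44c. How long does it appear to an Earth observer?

Proper length L₀ = 402 m
γ = 1/√(1 - 0.44²) = 1.1136
L = L₀/γ = 402/1.1136 = 361.0 m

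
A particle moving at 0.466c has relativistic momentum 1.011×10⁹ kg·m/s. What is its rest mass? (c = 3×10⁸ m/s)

γ = 1/√(1 - 0.466²) = 1.1302
v = 0.466 × 3×10⁸ = 1.398×10⁸ m/s
m = p/(γv) = 1.011×10⁹/(1.1302 × 1.398×10⁸) = 6.399 kg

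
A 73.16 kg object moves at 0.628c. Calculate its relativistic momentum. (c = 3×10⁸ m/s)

γ = 1/√(1 - 0.628²) = 1.285
v = 0.628 × 3×10⁸ = 1.884×10⁸ m/s
p = γmv = 1.285 × 73.16 × 1.884×10⁸ = 1.771×10¹⁰ kg·m/s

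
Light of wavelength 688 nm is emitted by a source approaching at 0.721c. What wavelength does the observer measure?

β = 0.721
Wavelength Doppler factor = √(0.279/1.721) = √(0.1621) = 0.4026
λ_obs = 688 × 0.4026 = 277.0 nm (blueshift)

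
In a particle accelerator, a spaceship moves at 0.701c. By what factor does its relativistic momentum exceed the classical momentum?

p_rel = γmv, p_class = mv
Ratio = γ = 1/√(1 - 0.701²)
= 1/√(0.508599) = 1.402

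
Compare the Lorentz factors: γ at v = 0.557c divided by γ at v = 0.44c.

γ₁ = 1/√(1 - 0.557²) = 1.204
γ₂ = 1/√(1 - 0.44²) = 1.114
γ₁/γ₂ = 1.204/1.114 = 1.081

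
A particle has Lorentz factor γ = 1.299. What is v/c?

From γ = 1/√(1 - v²/c²):
1/γ² = 1/1.299² = 0.5926
v²/c² = 1 - 0.5926 = 0.4074
v/c = √(0.4074) = 0.6383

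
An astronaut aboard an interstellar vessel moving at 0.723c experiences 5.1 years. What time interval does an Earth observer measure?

Proper time Δt₀ = 5.1 years
γ = 1/√(1 - 0.723²) = 1.4475
Δt = γΔt₀ = 1.4475 × 5.1 = 7.382 years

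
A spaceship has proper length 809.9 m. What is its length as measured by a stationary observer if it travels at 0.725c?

Proper length L₀ = 809.9 m
γ = 1/√(1 - 0.725²) = 1.452
L = L₀/γ = 809.9/1.452 = 557.8 m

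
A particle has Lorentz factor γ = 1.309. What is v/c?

From γ = 1/√(1 - v²/c²):
1/γ² = 1/1.309² = 0.5836
v²/c² = 1 - 0.5836 = 0.4164
v/c = √(0.4164) = 0.6453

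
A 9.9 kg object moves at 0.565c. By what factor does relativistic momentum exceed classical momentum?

p_rel = γmv, p_class = mv
Ratio = γ = 1/√(1 - 0.565²) = 1.212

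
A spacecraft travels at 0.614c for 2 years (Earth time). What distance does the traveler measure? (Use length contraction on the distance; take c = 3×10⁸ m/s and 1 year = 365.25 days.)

Earth distance: d = v × t = 0.614c × 2 yr = 1.16258×10¹⁶ m
γ = 1.26694
d' = d/γ = 1.16258×10¹⁶/1.26694 = 9.176×10¹⁵ m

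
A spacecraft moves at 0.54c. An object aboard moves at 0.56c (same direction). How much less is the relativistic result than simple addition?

Classical: u' + v = 0.56 + 0.54 = 1.1c
Relativistic: u = (0.56 + 0.54)/(1 + 0.3024) = 1.1/1.3024 = 0.8446c
Difference: 1.1 - 0.8446 = 0.2554c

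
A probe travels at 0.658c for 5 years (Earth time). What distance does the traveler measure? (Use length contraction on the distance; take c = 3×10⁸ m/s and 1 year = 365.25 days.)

Earth distance: d = v × t = 0.658c × 5 yr = 3.1147×10¹⁶ m
γ = 1.3280
d' = d/γ = 3.1147×10¹⁶/1.3280 = 2.345×10¹⁶ m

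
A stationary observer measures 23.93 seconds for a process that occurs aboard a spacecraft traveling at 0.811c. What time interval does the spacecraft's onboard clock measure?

Dilated time Δt = 23.93 seconds
γ = 1/√(1 - 0.811²) = 1.709
Δt₀ = Δt/γ = 23.93/1.709 = 14.00 seconds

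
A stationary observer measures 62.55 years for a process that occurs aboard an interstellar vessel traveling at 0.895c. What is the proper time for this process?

Dilated time Δt = 62.55 years
γ = 1/√(1 - 0.895²) = 2.242
Δt₀ = Δt/γ = 62.55/2.242 = 27.90 years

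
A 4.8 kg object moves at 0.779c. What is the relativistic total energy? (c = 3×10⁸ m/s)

γ = 1/√(1 - 0.779²) = 1.595
mc² = 4.8 × (3×10⁸)² = 4.320×10¹⁷ J
E = γmc² = 1.595 × 4.320×10¹⁷ = 6.890×10¹⁷ J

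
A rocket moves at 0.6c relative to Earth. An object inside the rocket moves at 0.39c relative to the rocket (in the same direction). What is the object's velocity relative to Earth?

u = (u' + v)/(1 + u'v/c²)
Numerator: 0.39 + 0.6 = 0.99
Denominator: 1 + 0.234 = 1.234
u = 0.99/1.234 = 0.8023c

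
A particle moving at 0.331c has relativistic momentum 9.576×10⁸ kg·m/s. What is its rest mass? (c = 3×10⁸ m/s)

γ = 1/√(1 - 0.331²) = 1.0597
v = 0.331 × 3×10⁸ = 9.930×10⁷ m/s
m = p/(γv) = 9.576×10⁸/(1.0597 × 9.930×10⁷) = 9.100 kg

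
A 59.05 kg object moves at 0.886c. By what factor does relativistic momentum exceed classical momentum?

p_rel = γmv, p_class = mv
Ratio = γ = 1/√(1 - 0.886²) = 2.157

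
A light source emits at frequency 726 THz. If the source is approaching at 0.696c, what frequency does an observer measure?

β = v/c = 0.696
(1+β)/(1-β) = 1.696/0.304 = 5.579
Doppler factor = √(5.579) = 2.362
f_obs = 726 × 2.362 = 1715 THz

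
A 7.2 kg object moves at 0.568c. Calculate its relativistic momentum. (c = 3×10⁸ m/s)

γ = 1/√(1 - 0.568²) = 1.215
v = 0.568 × 3×10⁸ = 1.704×10⁸ m/s
p = γmv = 1.215 × 7.2 × 1.704×10⁸ = 1.491×10⁹ kg·m/s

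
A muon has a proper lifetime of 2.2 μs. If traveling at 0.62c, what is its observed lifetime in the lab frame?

Proper lifetime τ₀ = 2.2 μs
γ = 1/√(1 - 0.62²) = 1.2745
τ = γτ₀ = 1.2745 × 2.2 μs = 2.804 μs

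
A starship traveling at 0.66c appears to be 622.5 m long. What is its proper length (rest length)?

Contracted length L = 622.5 m
γ = 1/√(1 - 0.66²) = 1.3311
L₀ = γL = 1.3311 × 622.5 = 828.6 m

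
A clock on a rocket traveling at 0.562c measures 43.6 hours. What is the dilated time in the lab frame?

Proper time Δt₀ = 43.6 hours
γ = 1/√(1 - 0.562²) = 1.209
Δt = γΔt₀ = 1.209 × 43.6 = 52.71 hours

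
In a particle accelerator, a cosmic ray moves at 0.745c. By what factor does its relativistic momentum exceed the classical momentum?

p_rel = γmv, p_class = mv
Ratio = γ = 1/√(1 - 0.745²)
= 1/√(0.444975) = 1.499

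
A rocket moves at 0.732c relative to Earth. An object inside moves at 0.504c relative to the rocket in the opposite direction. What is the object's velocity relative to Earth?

Object's velocity in rocket frame is u' = -0.504c
u = (u' + v)/(1 + u'v/c²) = (v - 0.504)/(1 - 0.504·v/c²)
Numerator: 0.732 - 0.504 = 0.228
Denominator: 1 - 0.368928 = 0.631072
u = 0.228/0.631072 = 0.3613c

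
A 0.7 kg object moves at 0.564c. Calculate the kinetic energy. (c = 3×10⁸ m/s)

γ = 1/√(1 - 0.564²) = 1.211
γ - 1 = 0.2110
KE = (γ-1)mc² = 0.2110 × 0.7 × (3×10⁸)² = 1.329×10¹⁶ J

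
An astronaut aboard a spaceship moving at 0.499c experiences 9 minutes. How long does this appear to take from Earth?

Proper time Δt₀ = 9 minutes
γ = 1/√(1 - 0.499²) = 1.154
Δt = γΔt₀ = 1.154 × 9 = 10.39 minutes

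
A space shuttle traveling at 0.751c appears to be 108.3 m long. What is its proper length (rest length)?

Contracted length L = 108.3 m
γ = 1/√(1 - 0.751²) = 1.514
L₀ = γL = 1.514 × 108.3 = 164.0 m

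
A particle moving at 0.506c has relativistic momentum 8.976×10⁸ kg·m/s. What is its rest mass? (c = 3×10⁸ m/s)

γ = 1/√(1 - 0.506²) = 1.1594
v = 0.506 × 3×10⁸ = 1.518×10⁸ m/s
m = p/(γv) = 8.976×10⁸/(1.1594 × 1.518×10⁸) = 5.100 kg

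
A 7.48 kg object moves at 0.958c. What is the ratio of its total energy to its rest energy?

E = γmc², E₀ = mc²
E/E₀ = γ = 1/√(1 - 0.958²) = 3.487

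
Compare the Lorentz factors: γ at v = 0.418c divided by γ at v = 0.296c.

γ₁ = 1/√(1 - 0.418²) = 1.1008
γ₂ = 1/√(1 - 0.296²) = 1.0469
γ₁/γ₂ = 1.1008/1.0469 = 1.051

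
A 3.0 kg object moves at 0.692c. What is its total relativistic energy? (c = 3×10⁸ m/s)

γ = 1/√(1 - 0.692²) = 1.385
mc² = 3.0 × (3×10⁸)² = 2.700×10¹⁷ J
E = γmc² = 1.385 × 2.700×10¹⁷ = 3.740×10¹⁷ J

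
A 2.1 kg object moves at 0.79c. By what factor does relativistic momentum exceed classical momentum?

p_rel = γmv, p_class = mv
Ratio = γ = 1/√(1 - 0.79²) = 1.631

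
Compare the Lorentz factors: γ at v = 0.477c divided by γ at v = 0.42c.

γ₁ = 1/√(1 - 0.477²) = 1.138
γ₂ = 1/√(1 - 0.42²) = 1.102
γ₁/γ₂ = 1.138/1.102 = 1.033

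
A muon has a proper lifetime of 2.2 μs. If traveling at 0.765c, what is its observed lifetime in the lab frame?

Proper lifetime τ₀ = 2.2 μs
γ = 1/√(1 - 0.765²) = 1.5527
τ = γτ₀ = 1.5527 × 2.2 μs = 3.416 μs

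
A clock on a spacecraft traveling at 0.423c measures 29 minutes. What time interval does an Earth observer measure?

Proper time Δt₀ = 29 minutes
γ = 1/√(1 - 0.423²) = 1.1036
Δt = γΔt₀ = 1.1036 × 29 = 32.00 minutes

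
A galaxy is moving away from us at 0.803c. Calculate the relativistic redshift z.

β = 0.803
(1+β)/(1-β) = 1.803/0.197 = 9.152
√(9.152) = 3.025
z = 3.025 - 1 = 2.025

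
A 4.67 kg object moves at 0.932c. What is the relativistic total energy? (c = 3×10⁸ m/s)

γ = 1/√(1 - 0.932²) = 2.759
mc² = 4.67 × (3×10⁸)² = 4.203×10¹⁷ J
E = γmc² = 2.759 × 4.203×10¹⁷ = 1.160×10¹⁸ J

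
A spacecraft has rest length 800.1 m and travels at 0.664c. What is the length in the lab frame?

Proper length L₀ = 800.1 m
γ = 1/√(1 - 0.664²) = 1.3374
L = L₀/γ = 800.1/1.3374 = 598.3 m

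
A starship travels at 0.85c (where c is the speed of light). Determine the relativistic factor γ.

v/c = 0.85, so (v/c)² = 0.7225
1 - (v/c)² = 0.2775
γ = 1/√(0.2775) = 1.898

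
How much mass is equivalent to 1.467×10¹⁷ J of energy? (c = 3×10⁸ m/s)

From E = mc², we get m = E/c²
c² = (3×10⁸)² = 9×10¹⁶ m²/s²
m = 1.467×10¹⁷ / 9×10¹⁶ = 1.630 kg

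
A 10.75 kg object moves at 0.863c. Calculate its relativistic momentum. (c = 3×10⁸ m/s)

γ = 1/√(1 - 0.863²) = 1.9794
v = 0.863 × 3×10⁸ = 2.589×10⁸ m/s
p = γmv = 1.9794 × 10.75 × 2.589×10⁸ = 5.509×10⁹ kg·m/s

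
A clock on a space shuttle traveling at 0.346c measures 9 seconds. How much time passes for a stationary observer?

Proper time Δt₀ = 9 seconds
γ = 1/√(1 - 0.346²) = 1.0658
Δt = γΔt₀ = 1.0658 × 9 = 9.592 seconds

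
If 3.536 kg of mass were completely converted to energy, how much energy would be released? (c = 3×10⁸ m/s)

Using E = mc²:
c² = (3×10⁸)² = 9×10¹⁶ m²/s²
E = 3.536 × 9×10¹⁶ = 3.182×10¹⁷ J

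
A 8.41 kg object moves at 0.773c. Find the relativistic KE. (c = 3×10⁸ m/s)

γ = 1/√(1 - 0.773²) = 1.5763
γ - 1 = 0.5763
KE = (γ-1)mc² = 0.5763 × 8.41 × (3×10⁸)² = 4.362×10¹⁷ J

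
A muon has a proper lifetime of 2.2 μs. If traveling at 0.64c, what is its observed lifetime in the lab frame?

Proper lifetime τ₀ = 2.2 μs
γ = 1/√(1 - 0.64²) = 1.3014
τ = γτ₀ = 1.3014 × 2.2 μs = 2.863 μs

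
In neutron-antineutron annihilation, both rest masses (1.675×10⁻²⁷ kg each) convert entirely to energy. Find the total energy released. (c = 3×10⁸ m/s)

Both particles have the same rest mass, so total mass = 2m
E = 2m·c² = 2 × 1.675×10⁻²⁷ × (3×10⁸)²
= 2 × 1.675×10⁻²⁷ × 9×10¹⁶
= 3.015×10⁻¹⁰ J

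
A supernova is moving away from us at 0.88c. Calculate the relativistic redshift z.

β = 0.88
(1+β)/(1-β) = 1.88/0.12 = 15.667
√(15.667) = 3.958
z = 3.958 - 1 = 2.958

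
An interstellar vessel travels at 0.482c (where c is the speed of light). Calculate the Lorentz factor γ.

v/c = 0.482, so (v/c)² = 0.232324
1 - (v/c)² = 0.767676
γ = 1/√(0.767676) = 1.141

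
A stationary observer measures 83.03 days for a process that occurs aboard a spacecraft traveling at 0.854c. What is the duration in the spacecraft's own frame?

Dilated time Δt = 83.03 days
γ = 1/√(1 - 0.854²) = 1.922
Δt₀ = Δt/γ = 83.03/1.922 = 43.20 days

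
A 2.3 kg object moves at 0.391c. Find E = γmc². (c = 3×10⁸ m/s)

γ = 1/√(1 - 0.391²) = 1.0865
mc² = 2.3 × (3×10⁸)² = 2.070×10¹⁷ J
E = γmc² = 1.0865 × 2.070×10¹⁷ = 2.249×10¹⁷ J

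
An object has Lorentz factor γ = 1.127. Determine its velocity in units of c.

From γ = 1/√(1 - v²/c²):
1/γ² = 1/1.127² = 0.7873
v²/c² = 1 - 0.7873 = 0.2127
v/c = √(0.2127) = 0.4612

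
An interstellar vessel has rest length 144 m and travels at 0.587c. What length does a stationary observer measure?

Proper length L₀ = 144 m
γ = 1/√(1 - 0.587²) = 1.235
L = L₀/γ = 144/1.235 = 116.6 m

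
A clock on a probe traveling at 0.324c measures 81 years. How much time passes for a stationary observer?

Proper time Δt₀ = 81 years
γ = 1/√(1 - 0.324²) = 1.057
Δt = γΔt₀ = 1.057 × 81 = 85.62 years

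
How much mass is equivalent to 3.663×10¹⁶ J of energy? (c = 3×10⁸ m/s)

From E = mc², we get m = E/c²
c² = (3×10⁸)² = 9×10¹⁶ m²/s²
m = 3.663×10¹⁶ / 9×10¹⁶ = 0.4070 kg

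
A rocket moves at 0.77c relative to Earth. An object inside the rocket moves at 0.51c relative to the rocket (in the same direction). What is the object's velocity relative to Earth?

u = (u' + v)/(1 + u'v/c²)
Numerator: 0.51 + 0.77 = 1.28
Denominator: 1 + 0.3927 = 1.3927
u = 1.28/1.3927 = 0.9191c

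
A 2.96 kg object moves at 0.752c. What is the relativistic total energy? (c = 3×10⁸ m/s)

γ = 1/√(1 - 0.752²) = 1.517
mc² = 2.96 × (3×10⁸)² = 2.664×10¹⁷ J
E = γmc² = 1.517 × 2.664×10¹⁷ = 4.041×10¹⁷ J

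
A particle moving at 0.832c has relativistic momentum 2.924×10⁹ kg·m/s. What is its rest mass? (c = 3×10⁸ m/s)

γ = 1/√(1 - 0.832²) = 1.8025
v = 0.832 × 3×10⁸ = 2.496×10⁸ m/s
m = p/(γv) = 2.924×10⁹/(1.8025 × 2.496×10⁸) = 6.499 kg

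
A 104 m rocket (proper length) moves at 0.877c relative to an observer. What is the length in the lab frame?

Proper length L₀ = 104 m
γ = 1/√(1 - 0.877²) = 2.0812
L = L₀/γ = 104/2.0812 = 49.97 m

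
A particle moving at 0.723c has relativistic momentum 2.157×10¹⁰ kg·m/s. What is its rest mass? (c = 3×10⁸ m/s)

γ = 1/√(1 - 0.723²) = 1.4475
v = 0.723 × 3×10⁸ = 2.169×10⁸ m/s
m = p/(γv) = 2.157×10¹⁰/(1.4475 × 2.169×10⁸) = 68.70 kg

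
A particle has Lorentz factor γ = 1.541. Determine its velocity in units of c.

From γ = 1/√(1 - v²/c²):
1/γ² = 1/1.541² = 0.42111
v²/c² = 1 - 0.42111 = 0.57889
v/c = √(0.57889) = 0.7608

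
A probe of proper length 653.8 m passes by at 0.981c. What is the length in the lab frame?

Proper length L₀ = 653.8 m
γ = 1/√(1 - 0.981²) = 5.1544
L = L₀/γ = 653.8/5.1544 = 126.8 m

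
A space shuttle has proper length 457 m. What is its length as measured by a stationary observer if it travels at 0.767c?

Proper length L₀ = 457 m
γ = 1/√(1 - 0.767²) = 1.5585
L = L₀/γ = 457/1.5585 = 293.2 m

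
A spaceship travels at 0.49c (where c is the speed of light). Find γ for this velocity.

v/c = 0.49, so (v/c)² = 0.2401
1 - (v/c)² = 0.7599
γ = 1/√(0.7599) = 1.147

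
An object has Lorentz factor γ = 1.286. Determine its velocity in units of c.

From γ = 1/√(1 - v²/c²):
1/γ² = 1/1.286² = 0.60467
v²/c² = 1 - 0.60467 = 0.39533
v/c = √(0.39533) = 0.6288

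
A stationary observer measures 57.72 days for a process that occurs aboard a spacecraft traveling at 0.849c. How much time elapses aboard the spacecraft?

Dilated time Δt = 57.72 days
γ = 1/√(1 - 0.849²) = 1.8925
Δt₀ = Δt/γ = 57.72/1.8925 = 30.50 days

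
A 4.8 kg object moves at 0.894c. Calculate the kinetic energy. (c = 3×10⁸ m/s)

γ = 1/√(1 - 0.894²) = 2.2318
γ - 1 = 1.2318
KE = (γ-1)mc² = 1.2318 × 4.8 × (3×10⁸)² = 5.321×10¹⁷ J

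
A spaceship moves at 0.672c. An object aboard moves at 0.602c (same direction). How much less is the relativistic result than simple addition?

Classical: u' + v = 0.602 + 0.672 = 1.274c
Relativistic: u = (0.602 + 0.672)/(1 + 0.404544) = 1.274/1.404544 = 0.9071c
Difference: 1.274 - 0.9071 = 0.3669c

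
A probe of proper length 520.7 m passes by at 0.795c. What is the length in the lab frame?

Proper length L₀ = 520.7 m
γ = 1/√(1 - 0.795²) = 1.6485
L = L₀/γ = 520.7/1.6485 = 315.9 m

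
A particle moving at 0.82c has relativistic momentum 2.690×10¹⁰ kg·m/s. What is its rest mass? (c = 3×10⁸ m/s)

γ = 1/√(1 - 0.82²) = 1.747
v = 0.82 × 3×10⁸ = 2.460×10⁸ m/s
m = p/(γv) = 2.690×10¹⁰/(1.747 × 2.460×10⁸) = 62.59 kg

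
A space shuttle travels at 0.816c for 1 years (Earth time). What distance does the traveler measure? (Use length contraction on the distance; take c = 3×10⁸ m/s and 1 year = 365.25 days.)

Earth distance: d = v × t = 0.816c × 1 yr = 7.7253×10¹⁵ m
γ = 1.7299
d' = d/γ = 7.7253×10¹⁵/1.7299 = 4.466×10¹⁵ m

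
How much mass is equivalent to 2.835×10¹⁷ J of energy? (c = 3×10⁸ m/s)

From E = mc², we get m = E/c²
c² = (3×10⁸)² = 9×10¹⁶ m²/s²
m = 2.835×10¹⁷ / 9×10¹⁶ = 3.150 kg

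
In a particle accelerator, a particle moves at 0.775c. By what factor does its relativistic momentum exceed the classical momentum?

p_rel = γmv, p_class = mv
Ratio = γ = 1/√(1 - 0.775²)
= 1/√(0.399375) = 1.582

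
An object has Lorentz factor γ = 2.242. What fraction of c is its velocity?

From γ = 1/√(1 - v²/c²):
1/γ² = 1/2.242² = 0.1989
v²/c² = 1 - 0.1989 = 0.8011
v/c = √(0.8011) = 0.8950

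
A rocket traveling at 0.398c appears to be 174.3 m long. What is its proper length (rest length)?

Contracted length L = 174.3 m
γ = 1/√(1 - 0.398²) = 1.090
L₀ = γL = 1.090 × 174.3 = 190.0 m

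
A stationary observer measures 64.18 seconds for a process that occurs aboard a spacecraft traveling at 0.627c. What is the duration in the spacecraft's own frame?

Dilated time Δt = 64.18 seconds
γ = 1/√(1 - 0.627²) = 1.2837
Δt₀ = Δt/γ = 64.18/1.2837 = 50.00 seconds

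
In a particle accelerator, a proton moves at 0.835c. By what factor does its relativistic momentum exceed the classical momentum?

p_rel = γmv, p_class = mv
Ratio = γ = 1/√(1 - 0.835²)
= 1/√(0.302775) = 1.817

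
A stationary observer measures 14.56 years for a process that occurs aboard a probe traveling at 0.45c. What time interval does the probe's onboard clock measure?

Dilated time Δt = 14.56 years
γ = 1/√(1 - 0.45²) = 1.120
Δt₀ = Δt/γ = 14.56/1.120 = 13.00 years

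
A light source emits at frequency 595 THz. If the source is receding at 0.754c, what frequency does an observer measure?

β = v/c = 0.754
(1-β)/(1+β) = 0.246/1.754 = 0.14025
Doppler factor = √(0.14025) = 0.3745
f_obs = 595 × 0.3745 = 222.8 THz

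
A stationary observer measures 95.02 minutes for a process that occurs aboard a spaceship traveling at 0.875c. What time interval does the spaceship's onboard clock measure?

Dilated time Δt = 95.02 minutes
γ = 1/√(1 - 0.875²) = 2.0656
Δt₀ = Δt/γ = 95.02/2.0656 = 46.00 minutes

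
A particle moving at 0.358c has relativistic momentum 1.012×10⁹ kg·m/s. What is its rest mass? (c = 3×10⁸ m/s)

γ = 1/√(1 - 0.358²) = 1.071
v = 0.358 × 3×10⁸ = 1.074×10⁸ m/s
m = p/(γv) = 1.012×10⁹/(1.071 × 1.074×10⁸) = 8.798 kg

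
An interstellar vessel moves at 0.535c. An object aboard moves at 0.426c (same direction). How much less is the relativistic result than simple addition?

Classical: u' + v = 0.426 + 0.535 = 0.961c
Relativistic: u = (0.426 + 0.535)/(1 + 0.22791) = 0.961/1.22791 = 0.7826c
Difference: 0.961 - 0.7826 = 0.1784c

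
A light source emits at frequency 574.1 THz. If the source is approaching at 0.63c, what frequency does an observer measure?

β = v/c = 0.63
(1+β)/(1-β) = 1.63/0.37 = 4.405
Doppler factor = √(4.405) = 2.099
f_obs = 574.1 × 2.099 = 1205 THz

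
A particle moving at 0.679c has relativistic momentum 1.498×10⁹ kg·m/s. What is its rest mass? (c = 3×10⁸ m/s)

γ = 1/√(1 - 0.679²) = 1.362
v = 0.679 × 3×10⁸ = 2.037×10⁸ m/s
m = p/(γv) = 1.498×10⁹/(1.362 × 2.037×10⁸) = 5.399 kg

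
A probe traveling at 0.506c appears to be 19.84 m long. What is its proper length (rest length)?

Contracted length L = 19.84 m
γ = 1/√(1 - 0.506²) = 1.1594
L₀ = γL = 1.1594 × 19.84 = 23.00 m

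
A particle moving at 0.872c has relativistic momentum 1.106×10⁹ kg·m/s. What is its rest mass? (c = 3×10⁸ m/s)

γ = 1/√(1 - 0.872²) = 2.0429
v = 0.872 × 3×10⁸ = 2.616×10⁸ m/s
m = p/(γv) = 1.106×10⁹/(2.0429 × 2.616×10⁸) = 2.070 kg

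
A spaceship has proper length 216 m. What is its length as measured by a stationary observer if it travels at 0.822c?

Proper length L₀ = 216 m
γ = 1/√(1 - 0.822²) = 1.756
L = L₀/γ = 216/1.756 = 123.0 m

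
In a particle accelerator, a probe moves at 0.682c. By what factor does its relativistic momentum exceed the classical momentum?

p_rel = γmv, p_class = mv
Ratio = γ = 1/√(1 - 0.682²)
= 1/√(0.534876) = 1.367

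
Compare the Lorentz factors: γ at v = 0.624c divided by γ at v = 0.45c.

γ₁ = 1/√(1 - 0.624²) = 1.280
γ₂ = 1/√(1 - 0.45²) = 1.120
γ₁/γ₂ = 1.280/1.120 = 1.143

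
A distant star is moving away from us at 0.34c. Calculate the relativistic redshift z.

β = 0.34
(1+β)/(1-β) = 1.34/0.66 = 2.0303
√(2.0303) = 1.4249
z = 1.4249 - 1 = 0.4249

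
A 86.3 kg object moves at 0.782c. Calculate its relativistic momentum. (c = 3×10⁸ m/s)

γ = 1/√(1 - 0.782²) = 1.6044
v = 0.782 × 3×10⁸ = 2.346×10⁸ m/s
p = γmv = 1.6044 × 86.3 × 2.346×10⁸ = 3.248×10¹⁰ kg·m/s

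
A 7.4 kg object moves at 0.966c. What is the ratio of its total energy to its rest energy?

E = γmc², E₀ = mc²
E/E₀ = γ = 1/√(1 - 0.966²) = 3.868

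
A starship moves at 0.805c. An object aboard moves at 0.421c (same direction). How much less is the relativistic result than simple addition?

Classical: u' + v = 0.421 + 0.805 = 1.226c
Relativistic: u = (0.421 + 0.805)/(1 + 0.338905) = 1.226/1.338905 = 0.9157c
Difference: 1.226 - 0.9157 = 0.3103c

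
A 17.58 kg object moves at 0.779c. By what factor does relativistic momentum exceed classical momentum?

p_rel = γmv, p_class = mv
Ratio = γ = 1/√(1 - 0.779²) = 1.595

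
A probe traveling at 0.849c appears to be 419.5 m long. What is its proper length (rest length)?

Contracted length L = 419.5 m
γ = 1/√(1 - 0.849²) = 1.8925
L₀ = γL = 1.8925 × 419.5 = 793.9 m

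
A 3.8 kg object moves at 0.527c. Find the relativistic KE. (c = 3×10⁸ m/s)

γ = 1/√(1 - 0.527²) = 1.17666
γ - 1 = 0.17666
KE = (γ-1)mc² = 0.17666 × 3.8 × (3×10⁸)² = 6.042×10¹⁶ J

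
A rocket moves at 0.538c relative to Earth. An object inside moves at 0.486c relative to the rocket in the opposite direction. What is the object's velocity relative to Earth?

Object's velocity in rocket frame is u' = -0.486c
u = (u' + v)/(1 + u'v/c²) = (v - 0.486)/(1 - 0.486·v/c²)
Numerator: 0.538 - 0.486 = 0.052
Denominator: 1 - 0.261468 = 0.738532
u = 0.052/0.738532 = 0.07041c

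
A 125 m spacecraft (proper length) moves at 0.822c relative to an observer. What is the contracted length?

Proper length L₀ = 125 m
γ = 1/√(1 - 0.822²) = 1.75596
L = L₀/γ = 125/1.75596 = 71.19 m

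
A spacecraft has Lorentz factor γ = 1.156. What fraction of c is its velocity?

From γ = 1/√(1 - v²/c²):
1/γ² = 1/1.156² = 0.7483
v²/c² = 1 - 0.7483 = 0.2517
v/c = √(0.2517) = 0.5017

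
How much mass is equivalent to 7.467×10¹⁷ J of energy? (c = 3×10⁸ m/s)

From E = mc², we get m = E/c²
c² = (3×10⁸)² = 9×10¹⁶ m²/s²
m = 7.467×10¹⁷ / 9×10¹⁶ = 8.297 kg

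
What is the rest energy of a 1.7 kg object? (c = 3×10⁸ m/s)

c² = (3×10⁸)² = 9.000×10¹⁶ m²/s²
E₀ = mc² = 1.7 × 9.000×10¹⁶ = 1.530×10¹⁷ J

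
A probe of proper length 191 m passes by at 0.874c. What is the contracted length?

Proper length L₀ = 191 m
γ = 1/√(1 - 0.874²) = 2.058
L = L₀/γ = 191/2.058 = 92.81 m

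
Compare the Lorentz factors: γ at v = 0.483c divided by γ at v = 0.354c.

γ₁ = 1/√(1 - 0.483²) = 1.142
γ₂ = 1/√(1 - 0.354²) = 1.069
γ₁/γ₂ = 1.142/1.069 = 1.068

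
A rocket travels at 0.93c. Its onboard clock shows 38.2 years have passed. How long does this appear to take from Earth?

Proper time Δt₀ = 38.2 years
γ = 1/√(1 - 0.93²) = 2.721
Δt = γΔt₀ = 2.721 × 38.2 = 103.9 years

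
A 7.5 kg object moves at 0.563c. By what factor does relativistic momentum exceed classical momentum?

p_rel = γmv, p_class = mv
Ratio = γ = 1/√(1 - 0.563²) = 1.210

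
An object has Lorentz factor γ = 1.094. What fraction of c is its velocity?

From γ = 1/√(1 - v²/c²):
1/γ² = 1/1.094² = 0.83554
v²/c² = 1 - 0.83554 = 0.16446
v/c = √(0.16446) = 0.4055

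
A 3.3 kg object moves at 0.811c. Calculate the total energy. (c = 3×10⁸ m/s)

γ = 1/√(1 - 0.811²) = 1.7093
mc² = 3.3 × (3×10⁸)² = 2.970×10¹⁷ J
E = γmc² = 1.7093 × 2.970×10¹⁷ = 5.077×10¹⁷ J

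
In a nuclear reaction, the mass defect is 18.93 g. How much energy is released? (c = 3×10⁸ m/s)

Convert mass defect: Δm = 18.93 g = 0.01893 kg
E = Δm·c² = 0.01893 × (3×10⁸)²
= 0.01893 × 9×10¹⁶ = 1.704×10¹⁵ J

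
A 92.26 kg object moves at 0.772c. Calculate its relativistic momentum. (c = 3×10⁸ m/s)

γ = 1/√(1 - 0.772²) = 1.5733
v = 0.772 × 3×10⁸ = 2.316×10⁸ m/s
p = γmv = 1.5733 × 92.26 × 2.316×10⁸ = 3.362×10¹⁰ kg·m/s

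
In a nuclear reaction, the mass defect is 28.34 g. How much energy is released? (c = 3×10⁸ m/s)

Convert mass defect: Δm = 28.34 g = 0.02834 kg
E = Δm·c² = 0.02834 × (3×10⁸)²
= 0.02834 × 9×10¹⁶ = 2.551×10¹⁵ J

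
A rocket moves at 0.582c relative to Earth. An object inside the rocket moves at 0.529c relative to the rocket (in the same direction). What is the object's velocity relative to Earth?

u = (u' + v)/(1 + u'v/c²)
Numerator: 0.529 + 0.582 = 1.111
Denominator: 1 + 0.307878 = 1.307878
u = 1.111/1.307878 = 0.8495c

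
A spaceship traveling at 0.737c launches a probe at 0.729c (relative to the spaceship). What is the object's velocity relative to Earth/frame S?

u = (u' + v)/(1 + u'v/c²)
Numerator: 0.729 + 0.737 = 1.466
Denominator: 1 + 0.537273 = 1.537273
u = 1.466/1.537273 = 0.9536c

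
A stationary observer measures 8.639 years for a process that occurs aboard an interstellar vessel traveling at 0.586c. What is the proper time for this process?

Dilated time Δt = 8.639 years
γ = 1/√(1 - 0.586²) = 1.2341
Δt₀ = Δt/γ = 8.639/1.2341 = 7.000 years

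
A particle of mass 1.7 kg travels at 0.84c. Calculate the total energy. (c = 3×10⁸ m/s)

γ = 1/√(1 - 0.84²) = 1.843
mc² = 1.7 × (3×10⁸)² = 1.530×10¹⁷ J
E = γmc² = 1.843 × 1.530×10¹⁷ = 2.820×10¹⁷ J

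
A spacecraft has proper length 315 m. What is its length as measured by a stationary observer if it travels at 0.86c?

Proper length L₀ = 315 m
γ = 1/√(1 - 0.86²) = 1.960
L = L₀/γ = 315/1.960 = 160.7 m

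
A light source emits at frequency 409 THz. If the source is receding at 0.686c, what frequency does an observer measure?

β = v/c = 0.686
(1-β)/(1+β) = 0.314/1.686 = 0.18624
Doppler factor = √(0.18624) = 0.4316
f_obs = 409 × 0.4316 = 176.5 THz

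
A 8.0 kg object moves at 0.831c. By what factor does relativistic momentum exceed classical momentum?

p_rel = γmv, p_class = mv
Ratio = γ = 1/√(1 - 0.831²) = 1.798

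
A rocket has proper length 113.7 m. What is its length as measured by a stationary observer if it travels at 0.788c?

Proper length L₀ = 113.7 m
γ = 1/√(1 - 0.788²) = 1.6242
L = L₀/γ = 113.7/1.6242 = 70.00 m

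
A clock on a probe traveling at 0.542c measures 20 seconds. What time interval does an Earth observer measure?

Proper time Δt₀ = 20 seconds
γ = 1/√(1 - 0.542²) = 1.190
Δt = γΔt₀ = 1.190 × 20 = 23.80 seconds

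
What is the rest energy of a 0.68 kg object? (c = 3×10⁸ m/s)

c² = (3×10⁸)² = 9.000×10¹⁶ m²/s²
E₀ = mc² = 0.68 × 9.000×10¹⁶ = 6.120×10¹⁶ J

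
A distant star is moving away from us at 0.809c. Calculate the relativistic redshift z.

β = 0.809
(1+β)/(1-β) = 1.809/0.191 = 9.4712
√(9.4712) = 3.078
z = 3.078 - 1 = 2.078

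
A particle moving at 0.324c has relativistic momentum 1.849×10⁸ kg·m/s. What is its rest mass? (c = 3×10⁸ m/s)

γ = 1/√(1 - 0.324²) = 1.057
v = 0.324 × 3×10⁸ = 9.720×10⁷ m/s
m = p/(γv) = 1.849×10⁸/(1.057 × 9.720×10⁷) = 1.800 kg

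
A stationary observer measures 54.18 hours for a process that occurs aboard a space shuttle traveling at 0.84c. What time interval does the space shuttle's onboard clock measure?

Dilated time Δt = 54.18 hours
γ = 1/√(1 - 0.84²) = 1.843
Δt₀ = Δt/γ = 54.18/1.843 = 29.40 hours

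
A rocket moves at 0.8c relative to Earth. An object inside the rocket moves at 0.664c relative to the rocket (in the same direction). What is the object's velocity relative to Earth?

u = (u' + v)/(1 + u'v/c²)
Numerator: 0.664 + 0.8 = 1.464
Denominator: 1 + 0.5312 = 1.5312
u = 1.464/1.5312 = 0.9561c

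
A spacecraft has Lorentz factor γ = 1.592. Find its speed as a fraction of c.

From γ = 1/√(1 - v²/c²):
1/γ² = 1/1.592² = 0.3946
v²/c² = 1 - 0.3946 = 0.6054
v/c = √(0.6054) = 0.7781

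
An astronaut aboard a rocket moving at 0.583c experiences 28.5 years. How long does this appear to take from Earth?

Proper time Δt₀ = 28.5 years
γ = 1/√(1 - 0.583²) = 1.231
Δt = γΔt₀ = 1.231 × 28.5 = 35.08 years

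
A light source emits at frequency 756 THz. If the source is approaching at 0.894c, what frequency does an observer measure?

β = v/c = 0.894
(1+β)/(1-β) = 1.894/0.106 = 17.87
Doppler factor = √(17.87) = 4.227
f_obs = 756 × 4.227 = 3196 THz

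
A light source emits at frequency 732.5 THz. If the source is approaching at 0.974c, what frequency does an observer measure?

β = v/c = 0.974
(1+β)/(1-β) = 1.974/0.026 = 75.923
Doppler factor = √(75.923) = 8.7134
f_obs = 732.5 × 8.7134 = 6383 THz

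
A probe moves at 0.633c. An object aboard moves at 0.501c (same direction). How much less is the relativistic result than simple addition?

Classical: u' + v = 0.501 + 0.633 = 1.134c
Relativistic: u = (0.501 + 0.633)/(1 + 0.317133) = 1.134/1.317133 = 0.8610c
Difference: 1.134 - 0.8610 = 0.2730c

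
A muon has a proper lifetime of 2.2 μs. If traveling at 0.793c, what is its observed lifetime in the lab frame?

Proper lifetime τ₀ = 2.2 μs
γ = 1/√(1 - 0.793²) = 1.6414
τ = γτ₀ = 1.6414 × 2.2 μs = 3.611 μs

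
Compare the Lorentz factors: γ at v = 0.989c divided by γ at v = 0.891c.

γ₁ = 1/√(1 - 0.989²) = 6.761
γ₂ = 1/√(1 - 0.891²) = 2.203
γ₁/γ₂ = 6.761/2.203 = 3.069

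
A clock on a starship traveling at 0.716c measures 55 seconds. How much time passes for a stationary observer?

Proper time Δt₀ = 55 seconds
γ = 1/√(1 - 0.716²) = 1.4325
Δt = γΔt₀ = 1.4325 × 55 = 78.79 seconds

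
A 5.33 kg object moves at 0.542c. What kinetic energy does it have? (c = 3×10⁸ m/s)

γ = 1/√(1 - 0.542²) = 1.18994
γ - 1 = 0.18994
KE = (γ-1)mc² = 0.18994 × 5.33 × (3×10⁸)² = 9.111×10¹⁶ J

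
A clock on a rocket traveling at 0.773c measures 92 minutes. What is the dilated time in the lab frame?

Proper time Δt₀ = 92 minutes
γ = 1/√(1 - 0.773²) = 1.576
Δt = γΔt₀ = 1.576 × 92 = 145.0 minutes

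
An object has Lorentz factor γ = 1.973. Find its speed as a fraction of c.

From γ = 1/√(1 - v²/c²):
1/γ² = 1/1.973² = 0.2569
v²/c² = 1 - 0.2569 = 0.7431
v/c = √(0.7431) = 0.8620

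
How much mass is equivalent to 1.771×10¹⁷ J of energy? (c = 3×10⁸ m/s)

From E = mc², we get m = E/c²
c² = (3×10⁸)² = 9×10¹⁶ m²/s²
m = 1.771×10¹⁷ / 9×10¹⁶ = 1.968 kg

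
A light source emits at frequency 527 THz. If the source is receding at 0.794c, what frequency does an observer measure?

β = v/c = 0.794
(1-β)/(1+β) = 0.206/1.794 = 0.11483
Doppler factor = √(0.11483) = 0.3389
f_obs = 527 × 0.3389 = 178.6 THz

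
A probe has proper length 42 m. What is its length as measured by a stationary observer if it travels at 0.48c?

Proper length L₀ = 42 m
γ = 1/√(1 - 0.48²) = 1.1399
L = L₀/γ = 42/1.1399 = 36.85 m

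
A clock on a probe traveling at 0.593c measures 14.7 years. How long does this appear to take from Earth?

Proper time Δt₀ = 14.7 years
γ = 1/√(1 - 0.593²) = 1.242
Δt = γΔt₀ = 1.242 × 14.7 = 18.26 years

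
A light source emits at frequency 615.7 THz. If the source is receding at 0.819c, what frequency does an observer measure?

β = v/c = 0.819
(1-β)/(1+β) = 0.181/1.819 = 0.099505
Doppler factor = √(0.099505) = 0.3154
f_obs = 615.7 × 0.3154 = 194.2 THz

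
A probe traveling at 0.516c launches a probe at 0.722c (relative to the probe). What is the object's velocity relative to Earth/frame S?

u = (u' + v)/(1 + u'v/c²)
Numerator: 0.722 + 0.516 = 1.238
Denominator: 1 + 0.372552 = 1.372552
u = 1.238/1.372552 = 0.9020c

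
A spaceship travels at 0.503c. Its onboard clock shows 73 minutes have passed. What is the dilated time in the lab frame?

Proper time Δt₀ = 73 minutes
γ = 1/√(1 - 0.503²) = 1.157
Δt = γΔt₀ = 1.157 × 73 = 84.46 minutes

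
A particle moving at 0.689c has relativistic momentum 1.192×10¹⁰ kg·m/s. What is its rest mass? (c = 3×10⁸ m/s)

γ = 1/√(1 - 0.689²) = 1.37976
v = 0.689 × 3×10⁸ = 2.067×10⁸ m/s
m = p/(γv) = 1.192×10¹⁰/(1.37976 × 2.067×10⁸) = 41.80 kg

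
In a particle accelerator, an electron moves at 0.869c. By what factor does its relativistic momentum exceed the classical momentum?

p_rel = γmv, p_class = mv
Ratio = γ = 1/√(1 - 0.869²)
= 1/√(0.244839) = 2.021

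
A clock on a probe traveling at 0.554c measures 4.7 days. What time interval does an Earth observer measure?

Proper time Δt₀ = 4.7 days
γ = 1/√(1 - 0.554²) = 1.2012
Δt = γΔt₀ = 1.2012 × 4.7 = 5.646 days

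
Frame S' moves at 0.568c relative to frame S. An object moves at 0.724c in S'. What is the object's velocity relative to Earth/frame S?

u = (u' + v)/(1 + u'v/c²)
Numerator: 0.724 + 0.568 = 1.292
Denominator: 1 + 0.411232 = 1.411232
u = 1.292/1.411232 = 0.9155c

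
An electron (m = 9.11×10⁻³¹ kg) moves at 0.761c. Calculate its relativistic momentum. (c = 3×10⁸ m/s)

γ = 1/√(1 - 0.761²) = 1.5414
v = 0.761 × 3×10⁸ = 2.283×10⁸ m/s
p = γmv = 1.5414 × 9.11×10⁻³¹ × 2.283×10⁸ = 3.206×10⁻²² kg·m/s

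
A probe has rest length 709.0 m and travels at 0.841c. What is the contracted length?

Proper length L₀ = 709.0 m
γ = 1/√(1 - 0.841²) = 1.8483
L = L₀/γ = 709.0/1.8483 = 383.6 m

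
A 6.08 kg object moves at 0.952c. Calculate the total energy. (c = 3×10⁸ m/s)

γ = 1/√(1 - 0.952²) = 3.267
mc² = 6.08 × (3×10⁸)² = 5.472×10¹⁷ J
E = γmc² = 3.267 × 5.472×10¹⁷ = 1.788×10¹⁸ J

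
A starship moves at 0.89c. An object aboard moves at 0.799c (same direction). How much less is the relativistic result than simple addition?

Classical: u' + v = 0.799 + 0.89 = 1.689c
Relativistic: u = (0.799 + 0.89)/(1 + 0.71111) = 1.689/1.71111 = 0.9871c
Difference: 1.689 - 0.9871 = 0.7019c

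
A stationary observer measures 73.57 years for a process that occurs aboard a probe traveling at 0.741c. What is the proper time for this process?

Dilated time Δt = 73.57 years
γ = 1/√(1 - 0.741²) = 1.4892
Δt₀ = Δt/γ = 73.57/1.4892 = 49.40 years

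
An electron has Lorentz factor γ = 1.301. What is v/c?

From γ = 1/√(1 - v²/c²):
1/γ² = 1/1.301² = 0.5908
v²/c² = 1 - 0.5908 = 0.4092
v/c = √(0.4092) = 0.6397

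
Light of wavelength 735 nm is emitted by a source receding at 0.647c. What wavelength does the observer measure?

β = 0.647
Wavelength Doppler factor = √(1.647/0.353) = √(4.666) = 2.160
λ_obs = 735 × 2.160 = 1588 nm (redshift)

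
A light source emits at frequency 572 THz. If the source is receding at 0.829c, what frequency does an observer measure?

β = v/c = 0.829
(1-β)/(1+β) = 0.171/1.829 = 0.09349
Doppler factor = √(0.09349) = 0.3058
f_obs = 572 × 0.3058 = 174.9 THz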